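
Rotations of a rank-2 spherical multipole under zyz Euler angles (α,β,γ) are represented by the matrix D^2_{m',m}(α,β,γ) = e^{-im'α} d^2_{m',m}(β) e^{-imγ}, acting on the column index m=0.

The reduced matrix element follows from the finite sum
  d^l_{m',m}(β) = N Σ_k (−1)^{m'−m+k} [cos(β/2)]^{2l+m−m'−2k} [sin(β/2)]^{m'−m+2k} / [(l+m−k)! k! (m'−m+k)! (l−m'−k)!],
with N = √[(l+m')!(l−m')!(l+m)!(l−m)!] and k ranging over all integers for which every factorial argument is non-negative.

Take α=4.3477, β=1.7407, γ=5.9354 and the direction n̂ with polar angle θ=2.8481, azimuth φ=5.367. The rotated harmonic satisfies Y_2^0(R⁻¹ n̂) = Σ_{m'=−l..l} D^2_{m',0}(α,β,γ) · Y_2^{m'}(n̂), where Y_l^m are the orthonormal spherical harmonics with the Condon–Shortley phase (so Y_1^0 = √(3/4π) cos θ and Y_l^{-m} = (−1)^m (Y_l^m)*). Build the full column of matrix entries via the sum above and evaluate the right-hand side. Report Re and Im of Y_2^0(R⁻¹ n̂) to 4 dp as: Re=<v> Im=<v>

Need the full column D^2_{m',0} for m'=−2..2 at α=4.3477, β=1.7407, γ=5.9354.
cos(β/2)=0.644559, sin(β/2)=0.764555
d^2_{-2,0}: single k=2 term ⇒ +0.594864;  D = -0.443524+0.396421i
d^2_{-1,0}: k∈[1..2] ⇒ +0.501501 -0.705608 = -0.204107;  D = +0.072797+0.190684i
d^2_{0,0}: k∈[0..2] ⇒ +0.172604 -0.971409 +0.341691 = -0.457114;  D = -0.457114+0.000000i
d^2_{1,0}: k∈[0..1] ⇒ -0.501501 +0.705608 = +0.204107;  D = -0.072797+0.190684i
d^2_{2,0}: single k=0 term ⇒ +0.594864;  D = -0.443524-0.396421i
Y_2^{m'}(θ=2.8481,φ=5.367) and Σ D·Y over m':
  (-0.4435+0.3964i)·(-0.0084+0.0312i)  (+0.0728+0.1907i)·(-0.1303-0.1697i)  (-0.4571+0.0000i)·(+0.5516+0.0000i)  (-0.0728+0.1907i)·(+0.1303-0.1697i)  (-0.4435-0.3964i)·(-0.0084-0.0312i)
Y_2^0(R⁻¹ n̂) = -0.223726+0.000000i

Re=-0.2237 Im=0.0000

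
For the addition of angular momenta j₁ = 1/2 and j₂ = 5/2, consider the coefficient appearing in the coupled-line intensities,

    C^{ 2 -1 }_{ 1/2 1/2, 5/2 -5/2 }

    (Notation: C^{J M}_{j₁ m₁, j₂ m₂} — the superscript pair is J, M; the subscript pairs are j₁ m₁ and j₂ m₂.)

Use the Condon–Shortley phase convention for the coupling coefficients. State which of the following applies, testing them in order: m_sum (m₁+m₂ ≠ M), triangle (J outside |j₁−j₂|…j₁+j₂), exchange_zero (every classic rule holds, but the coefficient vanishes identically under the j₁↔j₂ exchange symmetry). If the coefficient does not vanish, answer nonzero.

m_sum

m-sum: m₁+m₂ = 1/2+(-5/2) = -2, M = -1  ✗ ⇒ coefficient is 0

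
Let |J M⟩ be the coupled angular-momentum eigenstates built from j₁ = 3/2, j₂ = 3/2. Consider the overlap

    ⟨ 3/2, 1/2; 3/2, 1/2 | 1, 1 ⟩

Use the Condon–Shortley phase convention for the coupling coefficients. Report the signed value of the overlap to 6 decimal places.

√[3·2!1!1!/5! · 2!1!2!1!2!0!] = √(2/5)
  +(−1)^1/∏(1,1,0,1,1,0)! = -1  (running -1)
⟨..|..⟩ = √(2/5)·(-1) = -0.632456

-0.632456  (= −√(2/5))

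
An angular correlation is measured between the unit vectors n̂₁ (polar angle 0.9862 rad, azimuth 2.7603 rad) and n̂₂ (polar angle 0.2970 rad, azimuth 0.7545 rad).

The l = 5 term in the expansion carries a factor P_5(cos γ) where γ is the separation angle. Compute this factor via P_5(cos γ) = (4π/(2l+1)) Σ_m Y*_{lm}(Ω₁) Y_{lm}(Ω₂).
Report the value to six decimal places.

0.234600

Addition theorem: P_5(cos γ) = (4π/11) Σ_m Y*_{lm}(Ω₁) Y_{lm}(Ω₂), m = −5…5:
  term(m=-5) = -0.000153-0.000106i   from Y*(Ω₁)=+0.061663+0.176751i, Y(Ω₂)=-0.000805+0.000588i
  term(m=-4) = -0.000679+0.003975i   from Y*(Ω₁)=+0.017867-0.391336i, Y(Ω₂)=-0.010216-0.001269i
  term(m=-3) = +0.021126-0.005751i   from Y*(Ω₁)=-0.144632+0.317946i, Y(Ω₂)=-0.040031-0.048236i
  term(m=-2) = +0.008761+0.010385i   from Y*(Ω₁)=-0.040607+0.038795i, Y(Ω₂)=+0.014941-0.241467i
  term(m=-1) = +0.079912-0.171968i   from Y*(Ω₁)=+0.326238-0.130793i, Y(Ω₂)=+0.393097-0.369526i
  term(m=+0) = -0.012576-0.000000i   from Y*(Ω₁)=-0.030675-0.000000i, Y(Ω₂)=+0.409964+0.000000i
  term(m=+1) = +0.079912+0.171968i   from Y*(Ω₁)=-0.326238-0.130793i, Y(Ω₂)=-0.393097-0.369526i
  term(m=+2) = +0.008761-0.010385i   from Y*(Ω₁)=-0.040607-0.038795i, Y(Ω₂)=+0.014941+0.241467i
  term(m=+3) = +0.021126+0.005751i   from Y*(Ω₁)=+0.144632+0.317946i, Y(Ω₂)=+0.040031-0.048236i
  term(m=+4) = -0.000679-0.003975i   from Y*(Ω₁)=+0.017867+0.391336i, Y(Ω₂)=-0.010216+0.001269i
  term(m=+5) = -0.000153+0.000106i   from Y*(Ω₁)=-0.061663+0.176751i, Y(Ω₂)=+0.000805+0.000588i
Total Σ_m = +0.205357-0.000000i. Multiply by 1.142397: +0.234600-0.000000i. P_5(cos γ) = 0.234600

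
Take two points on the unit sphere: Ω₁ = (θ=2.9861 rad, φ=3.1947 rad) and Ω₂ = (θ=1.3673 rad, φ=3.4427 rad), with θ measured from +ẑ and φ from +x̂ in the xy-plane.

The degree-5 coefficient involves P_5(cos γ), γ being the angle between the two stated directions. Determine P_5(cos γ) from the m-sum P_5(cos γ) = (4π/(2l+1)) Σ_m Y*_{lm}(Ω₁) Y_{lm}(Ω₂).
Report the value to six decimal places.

Expand P_5 via completeness: Σ_{m} conj(Y_{5,m}) at Ω₁ times Y_{5,m} at Ω₂ —
  [-5]  conj(Y_{5,-5})(Ω₁) = (-0.000040, -0.000011) ; Y_{5,-5}(Ω₂) = (-0.027271, 0.417293) ; Δ = (0.000006, -0.000016)
  [-4]  conj(Y_{5,-4})(Ω₁) = (-0.000815, -0.000176) ; Y_{5,-4}(Ω₂) = (0.097754, -0.254773) ; Δ = (-0.000125, 0.000191)
  [-3]  conj(Y_{5,-3})(Ω₁) = (-0.009875, -0.001587) ; Y_{5,-3}(Ω₂) = (0.127215, -0.161410) ; Δ = (-0.001512, 0.001392)
  [-2]  conj(Y_{5,-2})(Ω₁) = (-0.076987, -0.008208) ; Y_{5,-2}(Ω₂) = (-0.237553, 0.163292) ; Δ = (0.019629, -0.010622)
  [-1]  conj(Y_{5,-1})(Ω₁) = (-0.363585, -0.019327) ; Y_{5,-1}(Ω₂) = (-0.138768, 0.043094) ; Δ = (0.051287, -0.012986)
  [+0]  conj(Y_{5,0})(Ω₁) = (-0.773322, -0.000000) ; Y_{5,0}(Ω₂) = (0.289438, 0.000000) ; Δ = (-0.223829, -0.000000)
  [+1]  conj(Y_{5,1})(Ω₁) = (0.363585, -0.019327) ; Y_{5,1}(Ω₂) = (0.138768, 0.043094) ; Δ = (0.051287, 0.012986)
  [+2]  conj(Y_{5,2})(Ω₁) = (-0.076987, 0.008208) ; Y_{5,2}(Ω₂) = (-0.237553, -0.163292) ; Δ = (0.019629, 0.010622)
  [+3]  conj(Y_{5,3})(Ω₁) = (0.009875, -0.001587) ; Y_{5,3}(Ω₂) = (-0.127215, -0.161410) ; Δ = (-0.001512, -0.001392)
  [+4]  conj(Y_{5,4})(Ω₁) = (-0.000815, 0.000176) ; Y_{5,4}(Ω₂) = (0.097754, 0.254773) ; Δ = (-0.000125, -0.000191)
  [+5]  conj(Y_{5,5})(Ω₁) = (0.000040, -0.000011) ; Y_{5,5}(Ω₂) = (0.027271, 0.417293) ; Δ = (0.000006, 0.000016)
Accumulated sum (-0.085260, 0.000000); after 4π/(2l+1) scaling, (-0.097401, 0.000000) ⇒ P_5 = -0.097401

-0.097401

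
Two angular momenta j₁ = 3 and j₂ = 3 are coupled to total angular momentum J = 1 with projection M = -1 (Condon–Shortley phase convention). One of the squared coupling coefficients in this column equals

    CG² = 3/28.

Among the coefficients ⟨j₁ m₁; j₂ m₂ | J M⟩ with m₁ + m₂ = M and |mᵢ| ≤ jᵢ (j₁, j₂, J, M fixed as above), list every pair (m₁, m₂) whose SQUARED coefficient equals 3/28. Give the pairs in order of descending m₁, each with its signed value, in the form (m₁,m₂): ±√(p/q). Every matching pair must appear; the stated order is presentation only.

(2,-3): +√(3/28); (-3,2): −√(3/28)

Admissible pairs with m₁+m₂ = M = -1: (-3,2), (-2,1), (-1,0), (0,-1), (1,-2), (2,-3)
  (m₁,m₂)=(2,-3): CG² = 3/28, CG = +√(3/28)   ← matches the target
  (m₁,m₂)=(1,-2): CG² = 5/28, CG = −√(5/28)
  (m₁,m₂)=(0,-1): CG² = 3/14, CG = +√(3/14)
  (m₁,m₂)=(-1,0): CG² = 3/14, CG = −√(3/14)
  (m₁,m₂)=(-2,1): CG² = 5/28, CG = +√(5/28)
  (m₁,m₂)=(-3,2): CG² = 3/28, CG = −√(3/28)   ← matches the target
Pairs with CG² = 3/28: (2,-3): +√(3/28); (-3,2): −√(3/28)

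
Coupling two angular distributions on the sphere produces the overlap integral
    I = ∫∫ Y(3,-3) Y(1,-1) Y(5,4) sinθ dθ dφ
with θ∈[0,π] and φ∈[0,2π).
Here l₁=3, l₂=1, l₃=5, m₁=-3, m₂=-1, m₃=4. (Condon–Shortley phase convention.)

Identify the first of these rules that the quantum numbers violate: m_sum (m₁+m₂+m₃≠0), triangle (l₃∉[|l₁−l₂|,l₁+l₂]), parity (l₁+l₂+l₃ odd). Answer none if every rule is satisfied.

triangle

azimuthal sum: -3 − 1 + 4 = 0  ✓
l₃ must lie in [2,4]; have l₃=5  ✗
L = 3 + 1 + 5 = 9 (odd)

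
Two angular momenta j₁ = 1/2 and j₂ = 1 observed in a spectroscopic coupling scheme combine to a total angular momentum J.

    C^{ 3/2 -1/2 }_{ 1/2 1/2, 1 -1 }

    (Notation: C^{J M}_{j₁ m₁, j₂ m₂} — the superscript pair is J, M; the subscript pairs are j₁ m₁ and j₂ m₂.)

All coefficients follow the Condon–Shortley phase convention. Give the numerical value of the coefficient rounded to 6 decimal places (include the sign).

triangle: 0!·1!·2!/4! = 2/24
(j±m)!: 1!·0!·0!·2!·1!·2! = 4
prefactor² = (2J+1)·Δ·N² = 4/3
  k=0: +1/(0!·0!·0!·0!·1!·2!) = 1/2
Σ = 1/2  ⇒  CG² = 4/3·(1/2)² = 1/3
CG = +√(1/3) = +0.577350

+0.577350  (= +√(1/3))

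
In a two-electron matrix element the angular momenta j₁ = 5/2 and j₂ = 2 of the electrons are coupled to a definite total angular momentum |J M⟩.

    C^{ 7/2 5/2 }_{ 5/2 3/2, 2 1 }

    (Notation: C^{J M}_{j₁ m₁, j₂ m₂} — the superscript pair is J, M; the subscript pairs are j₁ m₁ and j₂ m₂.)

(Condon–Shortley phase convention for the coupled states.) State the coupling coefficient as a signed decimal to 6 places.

+0.125988

√[8·1!4!3!/9! · 4!1!3!1!6!1!] = √(2304/7)
  +(−1)^0/∏(0,1,1,3,3,0)! = 1/36  (running 1/36)
  +(−1)^1/∏(1,0,0,2,4,1)! = -1/48  (running 1/144)
⟨..|..⟩ = √(2304/7)·(1/144) = +0.125988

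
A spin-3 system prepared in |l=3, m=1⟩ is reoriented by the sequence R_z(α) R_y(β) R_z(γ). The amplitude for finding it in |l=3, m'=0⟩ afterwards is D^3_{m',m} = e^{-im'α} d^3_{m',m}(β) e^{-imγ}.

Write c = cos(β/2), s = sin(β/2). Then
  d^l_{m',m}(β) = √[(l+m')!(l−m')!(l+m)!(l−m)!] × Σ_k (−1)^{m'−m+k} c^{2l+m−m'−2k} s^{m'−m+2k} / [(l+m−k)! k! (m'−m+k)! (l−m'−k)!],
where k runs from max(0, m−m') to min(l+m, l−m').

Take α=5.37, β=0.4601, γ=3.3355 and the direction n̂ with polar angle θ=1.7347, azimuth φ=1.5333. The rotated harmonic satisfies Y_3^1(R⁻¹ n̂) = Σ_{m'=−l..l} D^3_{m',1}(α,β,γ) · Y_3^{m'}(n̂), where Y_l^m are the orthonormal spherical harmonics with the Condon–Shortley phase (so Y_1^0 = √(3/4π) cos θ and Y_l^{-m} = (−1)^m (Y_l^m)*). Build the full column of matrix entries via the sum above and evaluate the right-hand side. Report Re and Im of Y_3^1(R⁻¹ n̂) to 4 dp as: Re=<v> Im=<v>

Need the full column D^3_{m',1} for m'=−3..3 at α=5.3700, β=0.4601, γ=3.3355.
cos(β/2)=0.973655, sin(β/2)=0.228026
d^3_{-3,1}: single k=4 term ⇒ +0.009926;  D = +0.009712+0.002051i
d^3_{-2,1}: k∈[3..4] ⇒ +0.069215 -0.001898 = +0.067317;  D = +0.029249+0.060630i
d^3_{-1,1}: k∈[2..4] ⇒ +0.280376 -0.020504 +0.000141 = +0.260013;  D = -0.116294+0.232556i
d^3_{0,1}: k∈[1..3] ⇒ +0.691195 -0.113732 +0.002079 = +0.579543;  D = -0.568682+0.111675i
d^3_{1,1}: k∈[0..2] ⇒ +0.851982 -0.373835 +0.015378 = +0.493525;  D = -0.371270-0.325155i
d^3_{2,1}: k∈[0..1] ⇒ -0.630972 +0.069215 = -0.561757;  D = -0.034620+0.560690i
d^3_{3,1}: single k=0 term ⇒ +0.180982;  D = +0.149784-0.101583i
Y_3^{m'}(θ=1.7347,φ=1.5333) and Σ D·Y over m':
  (+0.0097+0.0021i)·(-0.0450+0.3981i)  (+0.0292+0.0606i)·(+0.1619+0.0122i)  (-0.1163+0.2326i)·(-0.0104+0.2762i)  (-0.5687+0.1117i)·(+0.1746+0.0000i)  (-0.3713-0.3252i)·(+0.0104+0.2762i)  (-0.0346+0.5607i)·(+0.1619-0.0122i)  (+0.1498-0.1016i)·(+0.0450+0.3981i)
Y_3^1(R⁻¹ n̂) = -0.025199+0.039232i

Re=-0.0252 Im=0.0392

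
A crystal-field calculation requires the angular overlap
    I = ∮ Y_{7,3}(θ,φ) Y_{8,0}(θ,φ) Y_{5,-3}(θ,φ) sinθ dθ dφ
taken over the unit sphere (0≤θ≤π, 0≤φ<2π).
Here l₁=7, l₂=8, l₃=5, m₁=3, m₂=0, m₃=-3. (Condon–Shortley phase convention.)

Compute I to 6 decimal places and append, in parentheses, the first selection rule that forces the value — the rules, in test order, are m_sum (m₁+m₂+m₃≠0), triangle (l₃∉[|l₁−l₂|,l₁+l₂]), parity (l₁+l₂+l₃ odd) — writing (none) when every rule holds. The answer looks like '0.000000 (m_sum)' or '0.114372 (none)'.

Rules hold: Σm=0, L=20 even, 1≤5≤15.
N = 15·17·11 = 2805
Δ = 10!·4!·6!/21! = 1/814773960
Racah Σ t=3..7: t=3:−1/87091200 t=4:+1/4976640 t=5:−1/2073600 t=6:+1/4976640 t=7:−1/87091200 = -1/9676800
⇒ 3j(7 8 5; 0 0 0)² = 360/46189, sgn +1
Racah Σ t=2..4: t=2:+1/232243200 t=3:−1/21772800 t=4:+1/19906560 = 1/116121600
⇒ 3j(7 8 5; 3 0 -3)² = 48/46189, sgn +1
4πI² = N·(3j₀)²·(3jₘ)² = 259200/11408683
I = +1·√(0.0227195/4π) = 0.04252015
No selection rule forces the value: the integral is nonzero (none).

0.042520 (none)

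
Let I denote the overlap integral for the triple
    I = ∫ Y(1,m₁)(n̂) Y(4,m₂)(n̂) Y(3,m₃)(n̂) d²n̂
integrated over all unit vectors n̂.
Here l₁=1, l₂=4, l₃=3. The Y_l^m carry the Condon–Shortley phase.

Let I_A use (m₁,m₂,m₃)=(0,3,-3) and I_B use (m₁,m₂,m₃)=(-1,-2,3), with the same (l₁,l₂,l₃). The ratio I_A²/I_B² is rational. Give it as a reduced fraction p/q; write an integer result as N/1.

7/1

Shared (l₁,l₂,l₃)=(1,4,3): N and (l;000)² cancel in I_A²/I_B².
A: Δ = 2!·0!·6!/9! = 1/252; Racah Σ t=1..1: t=1:−1/720 = -1/720; ⇒ 3j(1 4 3; 0 3 -3)² = 1/36, sgn -1
B: Δ = 2!·0!·6!/9! = 1/252; Racah Σ t=2..2: t=2:+1/1440 = 1/1440; ⇒ 3j(1 4 3; -1 -2 3)² = 1/252, sgn +1
I_A²/I_B² = (1/36)/(1/252) = 7/1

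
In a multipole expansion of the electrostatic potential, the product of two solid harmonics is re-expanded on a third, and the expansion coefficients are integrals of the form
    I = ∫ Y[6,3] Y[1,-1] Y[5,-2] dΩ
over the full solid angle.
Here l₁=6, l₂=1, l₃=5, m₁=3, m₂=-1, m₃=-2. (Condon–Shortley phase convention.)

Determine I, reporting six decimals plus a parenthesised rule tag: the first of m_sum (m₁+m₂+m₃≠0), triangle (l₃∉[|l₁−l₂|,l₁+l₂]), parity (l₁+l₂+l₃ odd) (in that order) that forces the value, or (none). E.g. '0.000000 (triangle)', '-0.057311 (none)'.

-0.245154 (none)

m-sum 0 ✓  L=12 even ✓  5≤5≤7 ✓
Π(2lᵢ+1) = 13×3×11 = 429
triangle coeff Δ(6,1,5) = 1/858
Σ_t [1,1]: t=1:−1/14400 = -1/14400
(3j)²=6/143 [(6 1 5; 0 0 0)], sign=+1
Σ_t [0,0]: t=0:+1/60480 = 1/60480
(3j)²=6/143 [(6 1 5; 3 -1 -2)], sign=-1
⇒ 4πI² = 108/143
I = (-1)√(108/143/(4π)) = -0.24515397
No selection rule forces the value: the integral is nonzero (none).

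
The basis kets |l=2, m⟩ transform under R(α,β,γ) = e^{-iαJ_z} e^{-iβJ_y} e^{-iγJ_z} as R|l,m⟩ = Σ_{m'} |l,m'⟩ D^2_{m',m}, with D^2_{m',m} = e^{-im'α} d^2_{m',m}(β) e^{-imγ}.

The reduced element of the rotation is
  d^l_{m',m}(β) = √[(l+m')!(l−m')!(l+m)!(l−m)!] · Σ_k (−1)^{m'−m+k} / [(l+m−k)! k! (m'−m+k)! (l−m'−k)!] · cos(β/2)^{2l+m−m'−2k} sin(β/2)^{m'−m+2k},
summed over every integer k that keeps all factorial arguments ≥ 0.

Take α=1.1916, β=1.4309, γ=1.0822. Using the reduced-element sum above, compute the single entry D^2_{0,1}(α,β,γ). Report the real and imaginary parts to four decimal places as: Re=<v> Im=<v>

Re=0.0794 Im=-0.1493

Split into d^2_{0,1}(β=1.4309) × two z-phases.
With c≡cos(β/2)=0.754798 and s≡sin(β/2)=0.655957, N=[2·2·6·1]^{1/2}=4.898979
Admissible k: 1..2 (factorial args all ≥0)
  k=1: (−1)^0·4.8990/(2)·0.7548^3·0.6560^1 = +0.690945
  k=2: (−1)^1·4.8990/(2)·0.7548^1·0.6560^3 = -0.521835
d^2_{0,1}(1.4309) = +0.690945 -0.521835 = +0.169111
Phases: e^{-i·(0)·1.1916}=+1.000000+0.000000i, e^{-i·(1)·1.0822}=+0.469387-0.882993i ⇒ D=+0.079378-0.149323i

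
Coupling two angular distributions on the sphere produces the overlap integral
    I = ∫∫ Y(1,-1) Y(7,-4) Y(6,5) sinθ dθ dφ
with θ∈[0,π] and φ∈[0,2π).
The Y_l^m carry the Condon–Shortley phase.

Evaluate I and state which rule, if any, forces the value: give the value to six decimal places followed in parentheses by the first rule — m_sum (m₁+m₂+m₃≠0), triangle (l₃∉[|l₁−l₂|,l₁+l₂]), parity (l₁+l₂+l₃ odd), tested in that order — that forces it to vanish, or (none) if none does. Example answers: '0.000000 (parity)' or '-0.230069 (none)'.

0.060604 (none)

Rules hold: Σm=0, L=14 even, 6≤6≤8.
N = 3·15·13 = 585
Δ = 2!·0!·12!/15! = 1/1365
Racah Σ t=1..1: t=1:−1/518400 = -1/518400
⇒ 3j(1 7 6; 0 0 0)² = 7/195, sgn -1
Racah Σ t=2..2: t=2:+1/79833600 = 1/79833600
⇒ 3j(1 7 6; -1 -4 5)² = 1/455, sgn -1
4πI² = N·(3j₀)²·(3jₘ)² = 3/65
I = +1·√(0.0461538/4π) = 0.06060368
No selection rule forces the value: the integral is nonzero (none).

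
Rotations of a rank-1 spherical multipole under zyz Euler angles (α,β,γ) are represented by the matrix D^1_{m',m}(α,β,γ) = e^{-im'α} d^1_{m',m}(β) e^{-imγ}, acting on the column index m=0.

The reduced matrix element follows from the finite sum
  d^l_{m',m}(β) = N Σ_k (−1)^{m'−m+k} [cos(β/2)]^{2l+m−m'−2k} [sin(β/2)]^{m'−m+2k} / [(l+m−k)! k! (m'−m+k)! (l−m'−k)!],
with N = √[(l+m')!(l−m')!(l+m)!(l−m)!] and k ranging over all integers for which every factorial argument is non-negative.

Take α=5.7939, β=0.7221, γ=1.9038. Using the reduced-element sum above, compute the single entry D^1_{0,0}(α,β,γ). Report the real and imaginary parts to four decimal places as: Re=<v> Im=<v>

D^1_{0,0}(5.7939,0.7221,1.9038) = e^{-i·0·5.7939}·d^1_{0,0}(0.7221)·e^{-i·0·1.9038}. Compute d first:
Half-angle: c=0.935526, s=0.353257. N=√(1·1·1·1)=1.000000
The bounds max(0,m−m')=0 and min(l+m,l−m')=1 give 2 terms
  k=0: (−1)^0·1.0000/(1)·0.9355^2·0.3533^0 = +0.875210
  k=1: (−1)^1·1.0000/(1)·0.9355^0·0.3533^2 = -0.124790
d^1_{0,0}(0.7221) = +0.875210 -0.124790 = +0.750419
Attach z-rotation phases: D = e^{-i(0)(5.7939)}·(+0.750419)·e^{-i(0)(1.9038)} = +0.750419+0.000000i

Re=0.7504 Im=0.0000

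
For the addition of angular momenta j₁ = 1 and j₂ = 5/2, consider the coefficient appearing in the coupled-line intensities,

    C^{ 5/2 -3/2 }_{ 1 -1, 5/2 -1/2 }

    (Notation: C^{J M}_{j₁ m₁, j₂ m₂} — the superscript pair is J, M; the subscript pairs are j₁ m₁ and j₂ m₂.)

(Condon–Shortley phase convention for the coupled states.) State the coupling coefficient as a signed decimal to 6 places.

j₁+j₂−J=1  J+j₁−j₂=1  J−j₁+j₂=4  j₁+j₂+J+1=7
(j₁±m₁, j₂±m₂, J±M) = (0,2,2,3,1,4)
P² = 576/35
sum k=1..1:
  [1] −1/6 = -1/6
S = -1/6
C² = P²·S² = 16/35 ; C = -0.676123

−√(16/35) = -0.676123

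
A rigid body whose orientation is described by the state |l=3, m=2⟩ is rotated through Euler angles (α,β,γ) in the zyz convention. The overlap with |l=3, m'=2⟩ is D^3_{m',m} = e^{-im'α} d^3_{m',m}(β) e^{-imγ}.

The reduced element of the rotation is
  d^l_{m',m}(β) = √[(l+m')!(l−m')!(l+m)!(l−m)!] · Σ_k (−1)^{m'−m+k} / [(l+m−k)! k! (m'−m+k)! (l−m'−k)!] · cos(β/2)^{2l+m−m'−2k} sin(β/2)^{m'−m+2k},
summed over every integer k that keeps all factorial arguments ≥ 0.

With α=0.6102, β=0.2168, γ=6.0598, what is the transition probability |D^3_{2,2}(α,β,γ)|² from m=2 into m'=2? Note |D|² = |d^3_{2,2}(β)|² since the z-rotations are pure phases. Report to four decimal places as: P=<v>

First d^3_{2,2}(β=0.2168), then the phase factors e^{-i(2)α} and e^{-i(2)γ}:
c=cos(0.216800/2)=0.994130, s=sin(0.216800/2)=0.108188; N=√[120·1·120·1]=120.000000
k∈{0,1} keeps every argument non-negative
  k=0: (−1)^0·120.0000/(120)·0.9941^6·0.1082^0 = +0.965296
  k=1: (−1)^1·120.0000/(24)·0.9941^4·0.1082^2 = -0.057161
d^3_{2,2}(0.2168) = +0.965296 -0.057161 = +0.908134
|D^3_{2,2}|² = |d^3_{2,2}(β)|² = (+0.908134)² = 0.824708 (the z-rotation phases have unit modulus)

P=0.8247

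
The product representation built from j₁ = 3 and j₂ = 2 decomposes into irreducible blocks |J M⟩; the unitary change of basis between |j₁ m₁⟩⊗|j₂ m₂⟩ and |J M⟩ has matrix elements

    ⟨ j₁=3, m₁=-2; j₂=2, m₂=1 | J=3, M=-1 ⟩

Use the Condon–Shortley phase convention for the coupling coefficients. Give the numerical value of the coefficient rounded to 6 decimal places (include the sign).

triangle: 2!×4!×2!/9! = 96/362880
(j±m)!: 1!×5!×3!×1!×2!×4! = 34560
prefactor² = (2J+1)×Δ×N² = 64
  k=1: −1/(1!×1!×4!×2!×0!×0!) = -1/48
  k=2: +1/(2!×0!×3!×1!×1!×1!) = 1/12
Σ = 1/16  ⇒  CG² = 64×(1/16)² = 1/4
CG = +√(1/4) = +0.500000

+√(1/4) ≈ +0.500000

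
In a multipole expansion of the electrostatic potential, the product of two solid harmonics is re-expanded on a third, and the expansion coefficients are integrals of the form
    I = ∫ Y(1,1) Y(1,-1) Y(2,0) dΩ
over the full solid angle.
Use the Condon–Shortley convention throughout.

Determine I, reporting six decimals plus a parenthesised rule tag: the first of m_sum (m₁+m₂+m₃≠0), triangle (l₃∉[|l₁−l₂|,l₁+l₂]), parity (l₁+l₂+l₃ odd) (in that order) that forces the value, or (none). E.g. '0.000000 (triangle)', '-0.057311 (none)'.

0.126157 (none)

Checks pass: Σm=0; 4 even; l₃=2∈[0,2].
(2·1+1)(2·1+1)(2·2+1) = 45
Δ: 0! 2! 2! / 5! → 1/30
sum: t=0:+1/1 = 1/1
3j²(1 1 2; 0 0 0) = Δ·Π!·Σ² = 2/15  (sign +1)
sum: t=0:+1/4 = 1/4
3j²(1 1 2; 1 -1 0) = Δ·Π!·Σ² = 1/30  (sign +1)
combine: 4πI² = 45·2/15·1/30 = 1/5
take √, sign +1: I = 0.12615663
No selection rule forces the value: the integral is nonzero (none).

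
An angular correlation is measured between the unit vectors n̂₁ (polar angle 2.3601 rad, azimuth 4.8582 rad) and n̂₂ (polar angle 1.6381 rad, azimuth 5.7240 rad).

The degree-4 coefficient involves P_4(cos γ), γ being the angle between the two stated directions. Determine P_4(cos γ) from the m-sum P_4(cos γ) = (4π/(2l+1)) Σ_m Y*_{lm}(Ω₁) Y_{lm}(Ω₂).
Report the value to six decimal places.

-0.293942

Addition theorem: P_4(cos γ) = (4π/9) Σ_m Y*_{lm}(Ω₁) Y_{lm}(Ω₂), m = −4…4:
  term(m=-4) = -0.045313+0.015097i   from Y*(Ω₁)=+0.090906+0.059981i, Y(Ω₂)=-0.270930+0.344838i
  term(m=-3) = -0.022208-0.013439i   from Y*(Ω₁)=+0.131517-0.281232i, Y(Ω₂)=+0.008909-0.083132i
  term(m=-2) = +0.021655+0.133506i   from Y*(Ω₁)=-0.401716-0.120587i, Y(Ω₂)=-0.140966-0.290023i
  term(m=-1) = -0.007617+0.008952i   from Y*(Ω₁)=-0.018123+0.123411i, Y(Ω₂)=+0.079876+0.049988i
  term(m=+0) = -0.103556-0.000000i   from Y*(Ω₁)=-0.341681-0.000000i, Y(Ω₂)=+0.303079+0.000000i
  term(m=+1) = -0.007617-0.008952i   from Y*(Ω₁)=+0.018123+0.123411i, Y(Ω₂)=-0.079876+0.049988i
  term(m=+2) = +0.021655-0.133506i   from Y*(Ω₁)=-0.401716+0.120587i, Y(Ω₂)=-0.140966+0.290023i
  term(m=+3) = -0.022208+0.013439i   from Y*(Ω₁)=-0.131517-0.281232i, Y(Ω₂)=-0.008909-0.083132i
  term(m=+4) = -0.045313-0.015097i   from Y*(Ω₁)=+0.090906-0.059981i, Y(Ω₂)=-0.270930-0.344838i
Accumulated sum -0.210521+0.000000i; after 4π/(2l+1) scaling, -0.293942+0.000000i ⇒ P_4 = -0.293942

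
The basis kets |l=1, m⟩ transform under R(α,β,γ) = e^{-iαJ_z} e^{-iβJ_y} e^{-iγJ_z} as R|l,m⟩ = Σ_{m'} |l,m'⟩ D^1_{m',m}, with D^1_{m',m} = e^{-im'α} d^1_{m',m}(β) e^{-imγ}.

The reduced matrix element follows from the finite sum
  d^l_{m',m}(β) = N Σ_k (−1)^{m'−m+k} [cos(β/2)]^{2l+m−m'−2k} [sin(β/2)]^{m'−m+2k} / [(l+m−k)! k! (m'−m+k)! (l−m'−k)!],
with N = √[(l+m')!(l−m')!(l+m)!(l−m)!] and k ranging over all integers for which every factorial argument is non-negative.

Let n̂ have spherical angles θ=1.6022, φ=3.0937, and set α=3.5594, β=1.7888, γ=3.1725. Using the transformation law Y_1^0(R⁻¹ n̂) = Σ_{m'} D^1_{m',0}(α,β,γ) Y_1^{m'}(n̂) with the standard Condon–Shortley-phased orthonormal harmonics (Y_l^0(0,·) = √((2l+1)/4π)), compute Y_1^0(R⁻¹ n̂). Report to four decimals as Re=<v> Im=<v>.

Re=0.4293 Im=0.0000

Need the full column D^1_{m',0} for m'=−1..1 at α=3.5594, β=1.7888, γ=3.1725.
cos(β/2)=0.625987, sin(β/2)=0.779834
d^1_{-1,0}: single k=1 term ⇒ +0.690370;  D = -0.630985-0.280123i
d^1_{0,0}: k∈[0..1] ⇒ +0.391860 -0.608140 = -0.216281;  D = -0.216281+0.000000i
d^1_{1,0}: single k=0 term ⇒ -0.690370;  D = +0.630985-0.280123i
Y_1^{m'}(θ=1.6022,φ=3.0937) and Σ D·Y over m':
  (-0.6310-0.2801i)·(-0.3449-0.0165i)  (-0.2163+0.0000i)·(-0.0153+0.0000i)  (+0.6310-0.2801i)·(+0.3449-0.0165i)
Y_1^0(R⁻¹ n̂) = +0.429345+0.000000i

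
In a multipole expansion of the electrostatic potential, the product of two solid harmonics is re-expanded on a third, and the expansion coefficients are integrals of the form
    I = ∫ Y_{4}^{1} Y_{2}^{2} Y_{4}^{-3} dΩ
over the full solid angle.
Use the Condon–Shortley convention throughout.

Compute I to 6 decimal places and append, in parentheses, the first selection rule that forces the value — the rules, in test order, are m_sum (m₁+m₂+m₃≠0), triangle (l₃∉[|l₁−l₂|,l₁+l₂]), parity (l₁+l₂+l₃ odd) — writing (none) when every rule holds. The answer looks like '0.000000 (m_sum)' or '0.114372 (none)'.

m-sum 0 ✓  L=10 even ✓  2≤4≤6 ✓
Π(2lᵢ+1) = 9×5×9 = 405
triangle coeff Δ(4,2,4) = 1/13860
Σ_t [0,2]: t=0:+1/192 t=1:−1/36 t=2:+1/192 = -5/288
(3j)²=20/693 [(4 2 4; 0 0 0)], sign=-1
Σ_t [2,2]: t=2:+1/480 = 1/480
(3j)²=3/110 [(4 2 4; 1 2 -3)], sign=-1
⇒ 4πI² = 270/847
I = (+1)√(270/847/(4π)) = 0.15927046
No selection rule forces the value: the integral is nonzero (none).

0.159270 (none)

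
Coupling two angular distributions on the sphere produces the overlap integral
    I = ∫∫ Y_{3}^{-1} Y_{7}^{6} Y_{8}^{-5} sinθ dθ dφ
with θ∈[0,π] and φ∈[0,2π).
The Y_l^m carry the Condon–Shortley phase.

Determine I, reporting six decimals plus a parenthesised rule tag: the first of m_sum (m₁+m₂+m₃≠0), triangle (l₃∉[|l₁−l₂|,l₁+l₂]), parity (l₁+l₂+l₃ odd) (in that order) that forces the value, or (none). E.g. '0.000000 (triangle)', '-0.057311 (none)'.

0.166985 (none)

m-sum 0 ✓  L=18 even ✓  4≤8≤10 ✓
Π(2lᵢ+1) = 7×15×17 = 1785
triangle coeff Δ(3,7,8) = 1/5290740
Σ_t [0,2]: t=0:+1/7257600 t=1:−1/2073600 t=2:+1/7257600 = -1/4838400
(3j)²=252/20995 [(3 7 8; 0 0 0)], sign=-1
Σ_t [1,2]: t=1:−1/2874009600 t=2:+1/319334400 = 1/359251200
(3j)²=1664/101745 [(3 7 8; -1 6 -5)], sign=-1
⇒ 4πI² = 10752/30685
I = (+1)√(10752/30685/(4π)) = 0.16698468
No selection rule forces the value: the integral is nonzero (none).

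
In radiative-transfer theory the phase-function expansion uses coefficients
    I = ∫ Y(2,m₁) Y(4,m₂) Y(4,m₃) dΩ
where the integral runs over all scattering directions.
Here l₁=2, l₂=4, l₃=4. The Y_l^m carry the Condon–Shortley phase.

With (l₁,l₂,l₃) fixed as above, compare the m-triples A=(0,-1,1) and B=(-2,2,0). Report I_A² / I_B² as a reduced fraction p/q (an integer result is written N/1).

Same 2,4,4: normalisation and zero-m 3j drop out of the ratio.
A: Δ: 2! 2! 6! / 11! → 1/13860; sum: t=0:+1/144 t=1:−1/48 t=2:+1/480 = -17/1440; 3j²(2 4 4; 0 -1 1) = Δ·Π!·Σ² = 289/13860  (sign +1)
B: Δ: 2! 2! 6! / 11! → 1/13860; sum: t=2:+1/192 = 1/192; 3j²(2 4 4; -2 2 0) = Δ·Π!·Σ² = 3/77  (sign +1)
I_A²/I_B² = (289/13860)/(3/77) = 289/540

289/540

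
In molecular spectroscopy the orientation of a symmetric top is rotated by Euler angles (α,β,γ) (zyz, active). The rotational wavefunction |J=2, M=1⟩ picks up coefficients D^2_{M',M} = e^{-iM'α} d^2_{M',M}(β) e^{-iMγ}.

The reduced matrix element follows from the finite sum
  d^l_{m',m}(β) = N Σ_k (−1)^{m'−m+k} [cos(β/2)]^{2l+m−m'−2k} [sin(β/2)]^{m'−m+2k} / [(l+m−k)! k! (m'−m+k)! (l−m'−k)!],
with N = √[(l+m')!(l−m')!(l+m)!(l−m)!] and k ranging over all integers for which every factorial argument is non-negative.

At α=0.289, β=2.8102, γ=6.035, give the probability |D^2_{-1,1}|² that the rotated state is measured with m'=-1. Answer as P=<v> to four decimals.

Split into d^2_{-1,1}(β=2.8102) × two z-phases.
c=cos(2.810200/2)=0.164939, s=sin(2.810200/2)=0.986304; N=√[1·6·6·1]=6.000000
k∈{2,3} keeps every argument non-negative
  k=2: (−1)^0·6.0000/(2)·0.1649^2·0.9863^2 = +0.079394
  k=3: (−1)^1·6.0000/(6)·0.1649^0·0.9863^4 = -0.946330
d^2_{-1,1}(2.8102) = +0.079394 -0.946330 = -0.866936
|D^2_{-1,1}|² = |d^2_{-1,1}(β)|² = (-0.866936)² = 0.751578 (the z-rotation phases have unit modulus)

P=0.7516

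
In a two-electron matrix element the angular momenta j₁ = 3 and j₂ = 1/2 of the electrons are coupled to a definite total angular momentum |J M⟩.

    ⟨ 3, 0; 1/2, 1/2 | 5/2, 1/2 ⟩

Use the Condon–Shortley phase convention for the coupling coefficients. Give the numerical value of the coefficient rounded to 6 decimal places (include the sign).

triangle: 1!×5!×0!/7! = 120/5040
(j±m)!: 3!×3!×1!×0!×3!×2! = 432
prefactor² = (2J+1)×Δ×N² = 432/7
  k=1: −1/(1!×0!×2!×0!×3!×0!) = -1/12
Σ = -1/12  ⇒  CG² = 432/7×(-1/12)² = 3/7
CG = −√(3/7) = -0.654654

-0.654654  (= −√(3/7))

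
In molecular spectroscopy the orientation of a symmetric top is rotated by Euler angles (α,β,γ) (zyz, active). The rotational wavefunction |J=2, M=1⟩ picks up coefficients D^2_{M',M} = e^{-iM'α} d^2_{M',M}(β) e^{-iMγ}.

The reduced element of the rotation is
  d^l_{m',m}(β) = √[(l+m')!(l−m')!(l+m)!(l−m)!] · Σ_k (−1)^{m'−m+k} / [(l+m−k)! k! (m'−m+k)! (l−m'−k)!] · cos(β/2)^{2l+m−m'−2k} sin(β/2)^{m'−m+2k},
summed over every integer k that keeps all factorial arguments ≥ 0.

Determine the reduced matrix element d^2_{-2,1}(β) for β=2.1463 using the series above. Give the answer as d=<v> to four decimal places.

d^2_{-2,1}(β=2.1463) via the finite sum:
c=cos(2.146300/2)=0.477359, s=sin(2.146300/2)=0.878709; N=√[1·24·6·1]=12.000000
The bounds max(0,m−m')=3 and min(l+m,l−m')=3 give 1 term
  k=3: (−1)^0·12.0000/(6)·0.4774^1·0.8787^3 = +0.647753
d^2_{-2,1}(2.1463) = +0.647753

d=0.6478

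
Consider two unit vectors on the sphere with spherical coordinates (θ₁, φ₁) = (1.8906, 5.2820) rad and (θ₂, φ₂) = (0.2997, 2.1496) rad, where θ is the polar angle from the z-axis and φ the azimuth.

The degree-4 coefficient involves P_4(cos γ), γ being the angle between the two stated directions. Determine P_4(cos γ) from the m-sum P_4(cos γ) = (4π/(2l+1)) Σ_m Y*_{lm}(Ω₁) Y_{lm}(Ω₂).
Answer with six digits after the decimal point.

Addition theorem: P_4(cos γ) = (4π/9) Σ_m Y*_{lm}(Ω₁) Y_{lm}(Ω₂), m = −4…4:
  term(m=-4) = (0.001207, -0.000044)   from Y*(Ω₁)=(-0.233614, 0.273090), Y(Ω₂)=(-0.002278, -0.002473)
  term(m=-3) = (0.010356, -0.000286)   from Y*(Ω₁)=(0.333427, 0.046320), Y(Ω₂)=(0.030353, -0.005073)
  term(m=-2) = (-0.014597, 0.000268)   from Y*(Ω₁)=(0.038859, 0.084379), Y(Ω₂)=(-0.063104, 0.143932)
  term(m=-1) = (-0.147411, 0.001355)   from Y*(Ω₁)=(0.175751, -0.274431), Y(Ω₂)=(-0.247452, -0.378680)
  term(m=+0) = (0.020155, 0.000000)   from Y*(Ω₁)=(0.039865, -0.000000), Y(Ω₂)=(0.505591, 0.000000)
  term(m=+1) = (-0.147411, -0.001355)   from Y*(Ω₁)=(-0.175751, -0.274431), Y(Ω₂)=(0.247452, -0.378680)
  term(m=+2) = (-0.014597, -0.000268)   from Y*(Ω₁)=(0.038859, -0.084379), Y(Ω₂)=(-0.063104, -0.143932)
  term(m=+3) = (0.010356, 0.000286)   from Y*(Ω₁)=(-0.333427, 0.046320), Y(Ω₂)=(-0.030353, -0.005073)
  term(m=+4) = (0.001207, 0.000044)   from Y*(Ω₁)=(-0.233614, -0.273090), Y(Ω₂)=(-0.002278, 0.002473)
Accumulated sum (-0.280736, 0.000000); after 4π/(2l+1) scaling, (-0.391981, 0.000000) ⇒ P_4 = -0.391981

-0.391981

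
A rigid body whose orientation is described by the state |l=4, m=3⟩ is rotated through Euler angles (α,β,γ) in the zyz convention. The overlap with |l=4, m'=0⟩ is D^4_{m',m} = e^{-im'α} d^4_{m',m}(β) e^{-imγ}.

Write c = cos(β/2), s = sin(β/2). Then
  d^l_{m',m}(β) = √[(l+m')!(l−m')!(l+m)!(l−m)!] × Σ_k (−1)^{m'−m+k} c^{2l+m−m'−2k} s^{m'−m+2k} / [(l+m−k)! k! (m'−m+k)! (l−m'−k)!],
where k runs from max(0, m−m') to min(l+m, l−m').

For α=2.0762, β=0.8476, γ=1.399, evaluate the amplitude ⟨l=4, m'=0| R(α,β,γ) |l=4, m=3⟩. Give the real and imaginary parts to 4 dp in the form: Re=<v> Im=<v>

D^4_{0,3}(2.0762,0.8476,1.3990) = e^{-i·0·2.0762}·d^4_{0,3}(0.8476)·e^{-i·3·1.3990}. Compute d first:
Half-angle: c=0.911533, s=0.411227. N=√(24·24·5040·1)=1703.830978
k∈{3,4} keeps every argument non-negative
  k=3: (−1)^0·1703.8310/(144)·0.9115^5·0.4112^3 = +0.517811
  k=4: (−1)^1·1703.8310/(144)·0.9115^3·0.4112^5 = -0.105388
d^4_{0,3}(0.8476) = +0.517811 -0.105388 = +0.412423
Attach z-rotation phases: D = e^{-i(0)(2.0762)}·(+0.412423)·e^{-i(3)(1.3990)} = -0.203272+0.358850i

Re=-0.2033 Im=0.3588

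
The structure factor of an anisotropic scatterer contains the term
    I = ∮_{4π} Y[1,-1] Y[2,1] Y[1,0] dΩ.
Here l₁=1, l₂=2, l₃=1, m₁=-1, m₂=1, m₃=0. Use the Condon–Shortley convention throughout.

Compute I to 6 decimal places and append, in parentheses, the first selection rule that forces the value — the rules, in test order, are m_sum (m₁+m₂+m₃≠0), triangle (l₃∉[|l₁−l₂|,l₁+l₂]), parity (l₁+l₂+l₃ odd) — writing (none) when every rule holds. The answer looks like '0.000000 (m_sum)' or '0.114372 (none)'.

-0.218510 (none)

Rules hold: Σm=0, L=4 even, 1≤1≤3.
N = 3·5·3 = 45
Δ = 2!·0!·2!/5! = 1/30
Racah Σ t=1..1: t=1:−1/1 = -1/1
⇒ 3j(1 2 1; 0 0 0)² = 2/15, sgn +1
Racah Σ t=2..2: t=2:+1/2 = 1/2
⇒ 3j(1 2 1; -1 1 0)² = 1/10, sgn -1
4πI² = N·(3j₀)²·(3jₘ)² = 3/5
I = -1·√(0.6/4π) = -0.21850969
No selection rule forces the value: the integral is nonzero (none).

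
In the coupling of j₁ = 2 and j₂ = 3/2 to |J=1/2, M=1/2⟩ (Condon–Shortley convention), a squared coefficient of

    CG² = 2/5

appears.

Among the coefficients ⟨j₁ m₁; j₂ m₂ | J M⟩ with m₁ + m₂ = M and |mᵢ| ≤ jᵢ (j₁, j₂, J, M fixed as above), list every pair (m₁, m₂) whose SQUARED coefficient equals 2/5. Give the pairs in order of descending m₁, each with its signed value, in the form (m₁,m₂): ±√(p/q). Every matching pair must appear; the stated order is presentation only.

(2,-3/2): +√(2/5)

Admissible pairs with m₁+m₂ = M = 1/2: (-1,3/2), (0,1/2), (1,-1/2), (2,-3/2)
  (m₁,m₂)=(2,-3/2): CG² = 2/5, CG = +√(2/5)   ← matches the target
  (m₁,m₂)=(1,-1/2): CG² = 3/10, CG = −√(3/10)
  (m₁,m₂)=(0,1/2): CG² = 1/5, CG = +√(1/5)
  (m₁,m₂)=(-1,3/2): CG² = 1/10, CG = −√(1/10)
Pairs with CG² = 2/5: (2,-3/2): +√(2/5)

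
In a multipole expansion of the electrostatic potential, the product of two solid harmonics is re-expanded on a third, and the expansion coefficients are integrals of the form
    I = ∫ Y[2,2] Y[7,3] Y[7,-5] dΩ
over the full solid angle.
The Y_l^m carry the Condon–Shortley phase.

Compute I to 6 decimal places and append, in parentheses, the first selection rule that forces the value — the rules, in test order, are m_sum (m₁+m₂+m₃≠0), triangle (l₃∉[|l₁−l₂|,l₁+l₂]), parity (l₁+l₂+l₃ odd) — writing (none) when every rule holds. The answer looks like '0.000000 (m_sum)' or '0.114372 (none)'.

Checks pass: Σm=0; 16 even; l₃=7∈[5,9].
(2·2+1)(2·7+1)(2·7+1) = 1125
Δ: 2! 2! 12! / 17! → 1/185640
sum: t=0:+1/2419200 t=1:−1/518400 t=2:+1/2419200 = -1/907200
3j²(2 7 7; 0 0 0) = Δ·Π!·Σ² = 56/3315  (sign +1)
sum: t=0:+1/29030400 = 1/29030400
3j²(2 7 7; 2 3 -5) = Δ·Π!·Σ² = 99/7735  (sign +1)
combine: 4πI² = 1125·56/3315·99/7735 = 11880/48841
take √, sign +1: I = 0.13912687
No selection rule forces the value: the integral is nonzero (none).

0.139127 (none)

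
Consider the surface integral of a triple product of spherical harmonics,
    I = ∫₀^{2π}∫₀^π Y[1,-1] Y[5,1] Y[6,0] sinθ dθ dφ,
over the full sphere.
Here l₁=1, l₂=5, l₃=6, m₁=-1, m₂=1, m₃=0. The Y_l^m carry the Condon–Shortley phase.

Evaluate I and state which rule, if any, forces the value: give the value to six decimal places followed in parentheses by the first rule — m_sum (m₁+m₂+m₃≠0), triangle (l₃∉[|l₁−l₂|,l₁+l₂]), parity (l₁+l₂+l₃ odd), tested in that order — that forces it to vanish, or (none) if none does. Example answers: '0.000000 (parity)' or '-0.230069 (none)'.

Rules hold: Σm=0, L=12 even, 4≤6≤6.
N = 3·11·13 = 429
Δ = 0!·2!·10!/13! = 1/858
Racah Σ t=0..0: t=0:+1/14400 = 1/14400
⇒ 3j(1 5 6; 0 0 0)² = 6/143, sgn +1
Racah Σ t=0..0: t=0:+1/34560 = 1/34560
⇒ 3j(1 5 6; -1 1 0)² = 5/286, sgn +1
4πI² = N·(3j₀)²·(3jₘ)² = 45/143
I = +1·√(0.314685/4π) = 0.15824621
No selection rule forces the value: the integral is nonzero (none).

0.158246 (none)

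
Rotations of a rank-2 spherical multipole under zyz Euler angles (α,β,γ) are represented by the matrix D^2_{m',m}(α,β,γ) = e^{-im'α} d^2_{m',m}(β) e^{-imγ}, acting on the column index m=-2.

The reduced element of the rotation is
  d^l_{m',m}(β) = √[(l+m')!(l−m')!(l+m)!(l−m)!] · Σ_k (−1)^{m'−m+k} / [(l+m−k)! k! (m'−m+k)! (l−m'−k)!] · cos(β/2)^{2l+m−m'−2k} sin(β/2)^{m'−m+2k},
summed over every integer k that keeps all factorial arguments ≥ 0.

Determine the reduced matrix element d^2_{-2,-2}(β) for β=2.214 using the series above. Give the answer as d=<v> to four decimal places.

d^2_{-2,-2}(β=2.2140) via the finite sum:
Half-angle: c=0.447347, s=0.894361. N=√(1·24·1·24)=24.000000
k∈{0} keeps every argument non-negative
  k=0: (−1)^0·24.0000/(24)·0.4473^4·0.8944^0 = +0.040048
d^2_{-2,-2}(2.2140) = +0.040048

d=0.0400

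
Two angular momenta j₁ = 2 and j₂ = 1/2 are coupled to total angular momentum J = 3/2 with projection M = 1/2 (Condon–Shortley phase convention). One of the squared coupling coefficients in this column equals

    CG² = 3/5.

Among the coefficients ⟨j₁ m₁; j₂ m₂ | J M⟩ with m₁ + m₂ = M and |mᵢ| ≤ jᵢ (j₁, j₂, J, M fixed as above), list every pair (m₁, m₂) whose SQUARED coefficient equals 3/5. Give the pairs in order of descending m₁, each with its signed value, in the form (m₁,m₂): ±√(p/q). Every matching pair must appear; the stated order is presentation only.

Admissible pairs with m₁+m₂ = M = 1/2: (0,1/2), (1,-1/2)
  (m₁,m₂)=(1,-1/2): CG² = 3/5, CG = +√(3/5)   ← matches the target
  (m₁,m₂)=(0,1/2): CG² = 2/5, CG = −√(2/5)
Pairs with CG² = 3/5: (1,-1/2): +√(3/5)

(1,-1/2): +√(3/5)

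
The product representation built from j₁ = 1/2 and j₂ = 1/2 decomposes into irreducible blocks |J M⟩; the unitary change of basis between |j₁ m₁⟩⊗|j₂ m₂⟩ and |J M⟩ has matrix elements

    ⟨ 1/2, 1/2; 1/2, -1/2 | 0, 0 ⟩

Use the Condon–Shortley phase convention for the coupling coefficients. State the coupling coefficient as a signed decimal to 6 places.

+0.707107

j₁+j₂−J=1  J+j₁−j₂=0  J−j₁+j₂=0  j₁+j₂+J+1=2
(j₁±m₁, j₂±m₂, J±M) = (1,0,0,1,0,0)
P² = 1/2
sum k=0..0:
  [0] +1/1 = 1
S = 1
C² = P²·S² = 1/2 ; C = +0.707107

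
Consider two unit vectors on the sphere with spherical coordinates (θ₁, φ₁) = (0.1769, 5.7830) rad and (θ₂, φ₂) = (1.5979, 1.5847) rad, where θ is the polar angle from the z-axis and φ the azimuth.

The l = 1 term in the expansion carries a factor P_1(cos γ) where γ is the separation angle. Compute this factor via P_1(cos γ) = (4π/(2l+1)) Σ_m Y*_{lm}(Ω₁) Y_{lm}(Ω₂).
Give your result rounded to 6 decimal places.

-0.113182

Addition theorem: P_1(cos γ) = (4π/3) Σ_m Y*_{lm}(Ω₁) Y_{lm}(Ω₂), m = −1…1:
  [-1]  conj(Y_{1,-1})(Ω₁) = (0.053351, -0.029159) ; Y_{1,-1}(Ω₂) = (-0.004802, -0.345334) ; Δ = (-0.010326, -0.018284)
  [+0]  conj(Y_{1,0})(Ω₁) = (0.480977, -0.000000) ; Y_{1,0}(Ω₂) = (-0.013241, 0.000000) ; Δ = (-0.006369, 0.000000)
  [+1]  conj(Y_{1,1})(Ω₁) = (-0.053351, -0.029159) ; Y_{1,1}(Ω₂) = (0.004802, -0.345334) ; Δ = (-0.010326, 0.018284)
Σ over m = (-0.027020, 0.000000); ×(4π/3) → (-0.113182, 0.000000). Real part: -0.113182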